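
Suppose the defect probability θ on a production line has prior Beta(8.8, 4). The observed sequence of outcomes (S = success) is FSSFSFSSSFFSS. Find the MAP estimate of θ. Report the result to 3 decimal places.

θ̂_MAP = 0.664

Prior: Beta(8.8, 4).
Data: 8 successes in 13 trials (from the sequence). The binomial likelihood contributes θ^8(1−θ)^5, so the posterior is Beta(8.8+8, 4+5) = Beta(16.8, 9).
For Beta(a, b) with a, b > 1 the mode is (a−1)/(a+b−2) = 15.8/23.8 ≈ 0.664.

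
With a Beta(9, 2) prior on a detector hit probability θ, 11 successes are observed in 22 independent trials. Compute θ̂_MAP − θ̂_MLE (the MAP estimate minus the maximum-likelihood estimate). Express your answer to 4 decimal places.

MAP − MLE = 0.1129

Posterior is Beta(20, 13); MAP = (20−1)/(33−2) = 19/31 ≈ 0.61290.
MLE ignores the prior: θ̂_MLE = k/n = 11/22 ≈ 0.50000.
Difference = 19/31 − 11/22 = 7/62 ≈ 0.1129.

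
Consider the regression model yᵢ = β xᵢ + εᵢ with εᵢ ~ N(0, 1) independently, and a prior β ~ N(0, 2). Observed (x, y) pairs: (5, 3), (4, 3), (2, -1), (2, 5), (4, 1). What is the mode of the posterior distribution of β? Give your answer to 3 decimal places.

log p(β | y) = −Σ(yᵢ − βxᵢ)²/(2·1) − β²/(2·2) + const.
Setting the derivative to zero: Σxᵢ(yᵢ − βxᵢ)/1 − β/2 = 0, so β = Σxᵢyᵢ / (Σxᵢ² + σ²/τ²).
Σxᵢyᵢ = 5·3 + 4·3 + 2·(-1) + 2·5 + 4·1 = 39; Σxᵢ² = 65; σ²/τ² = 0.5.
β̂_MAP = 39 / (65 + 0.5) = 39/65.5 ≈ 0.595.

β̂_MAP = 0.595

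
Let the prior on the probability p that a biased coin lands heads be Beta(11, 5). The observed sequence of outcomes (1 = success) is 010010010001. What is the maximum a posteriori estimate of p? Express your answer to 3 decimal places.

Prior: Beta(11, 5).
Data: 4 successes in 12 trials (from the sequence). The binomial likelihood contributes p^4(1−p)^8, so the posterior is Beta(11+4, 5+8) = Beta(15, 13).
For Beta(a, b) with a, b > 1 the mode is (a−1)/(a+b−2) = 14/26 ≈ 0.538.

p̂_MAP = 0.538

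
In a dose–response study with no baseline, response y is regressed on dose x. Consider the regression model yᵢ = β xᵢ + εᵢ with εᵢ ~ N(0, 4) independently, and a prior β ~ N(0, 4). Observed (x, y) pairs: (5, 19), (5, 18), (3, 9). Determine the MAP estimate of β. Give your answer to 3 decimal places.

β̂_MAP = 3.533

log p(β | y) = −Σ(yᵢ − βxᵢ)²/(2·4) − β²/(2·4) + const.
Setting the derivative to zero: Σxᵢ(yᵢ − βxᵢ)/4 − β/4 = 0, so β = Σxᵢyᵢ / (Σxᵢ² + σ²/τ²).
Σxᵢyᵢ = 5·19 + 5·18 + 3·9 = 212; Σxᵢ² = 59; σ²/τ² = 1.
β̂_MAP = 212 / (59 + 1) = 212/60 ≈ 3.533.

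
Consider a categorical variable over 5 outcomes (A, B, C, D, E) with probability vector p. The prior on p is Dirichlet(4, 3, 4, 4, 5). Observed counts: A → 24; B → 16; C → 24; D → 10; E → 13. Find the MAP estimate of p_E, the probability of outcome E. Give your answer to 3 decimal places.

The posterior is Dirichlet(αᵢ + nᵢ) = Dirichlet(28, 19, 28, 14, 18).
For a Dirichlet(a₁,…,a_K) with all aᵢ > 1, the mode has j-th component (aⱼ − 1)/(Σaᵢ − K).
Here Σaᵢ = 107 and K = 5, so p_E = (18 − 1)/(107 − 5) = 17/102 ≈ 0.167.

MAP estimate of p_E = 0.167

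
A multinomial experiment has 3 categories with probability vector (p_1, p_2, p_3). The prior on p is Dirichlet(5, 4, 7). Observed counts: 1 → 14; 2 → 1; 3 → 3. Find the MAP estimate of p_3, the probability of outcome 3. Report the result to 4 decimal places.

The posterior is Dirichlet(αᵢ + nᵢ) = Dirichlet(19, 5, 10).
For a Dirichlet(a₁,…,a_K) with all aᵢ > 1, the mode has j-th component (aⱼ − 1)/(Σaᵢ − K).
Here Σaᵢ = 34 and K = 3, so p_3 = (10 − 1)/(34 − 3) = 9/31 ≈ 0.2903.

MAP estimate: 0.2903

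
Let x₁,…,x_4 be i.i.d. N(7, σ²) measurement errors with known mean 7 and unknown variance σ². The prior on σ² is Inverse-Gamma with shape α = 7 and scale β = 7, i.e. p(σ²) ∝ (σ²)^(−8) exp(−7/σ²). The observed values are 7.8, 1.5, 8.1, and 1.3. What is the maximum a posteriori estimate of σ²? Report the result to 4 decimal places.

Sum of squared deviations about the known mean: SS = (7.8−7)² + (1.5−7)² + (8.1−7)² + (1.3−7)² = 64.59.
The Normal likelihood contributes (σ²)^(−n/2) exp(−SS/(2σ²)), so the posterior is Inverse-Gamma(α + n/2, β + SS/2) = Inverse-Gamma(9, 39.295).
The mode of Inverse-Gamma(a, b) is b/(a+1) = 39.295/10 ≈ 3.9295.

σ̂²_MAP = 3.9295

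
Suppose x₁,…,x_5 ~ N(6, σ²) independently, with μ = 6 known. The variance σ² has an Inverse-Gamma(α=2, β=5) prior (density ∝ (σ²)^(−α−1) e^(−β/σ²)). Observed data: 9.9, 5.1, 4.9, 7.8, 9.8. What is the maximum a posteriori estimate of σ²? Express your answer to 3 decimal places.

Sum of squared deviations about the known mean: SS = (9.9−6)² + (5.1−6)² + (4.9−6)² + (7.8−6)² + (9.8−6)² = 34.91.
The Normal likelihood contributes (σ²)^(−n/2) exp(−SS/(2σ²)), so the posterior is Inverse-Gamma(α + n/2, β + SS/2) = Inverse-Gamma(4.5, 22.455).
The mode of Inverse-Gamma(a, b) is b/(a+1) = 22.455/5.5 ≈ 4.083.

σ̂²_MAP = 4.083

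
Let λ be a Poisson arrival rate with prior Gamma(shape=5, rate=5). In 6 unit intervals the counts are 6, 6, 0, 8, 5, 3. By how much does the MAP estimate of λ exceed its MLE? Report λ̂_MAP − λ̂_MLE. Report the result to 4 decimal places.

MAP − MLE = -1.7576

Σxᵢ = 28. Posterior is Gamma(33, 11); MAP = (33−1)/11 = 32/11 ≈ 2.90909.
MLE = x̄ = 28/6 ≈ 4.66667.
Difference = 32/11 − 28/6 = -58/33 ≈ -1.7576.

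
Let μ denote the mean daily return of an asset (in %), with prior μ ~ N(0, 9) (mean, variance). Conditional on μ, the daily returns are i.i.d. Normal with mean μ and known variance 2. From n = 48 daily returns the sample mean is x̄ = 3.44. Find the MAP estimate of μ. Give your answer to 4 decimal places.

n = 48, x̄ = 3.44.
For a Normal prior and Normal likelihood with known variance, the posterior is Normal; its mode equals its mean, the precision-weighted average.
Prior precision 1/σ₀² = 1/9; data precision n/σ² = 48/2 = 24.
μ̂ = ((1/9)·0 + 24·3.44) / (1/9 + 24) = 82.56/(217/9) = 18576/5425 ≈ 3.4241.

μ̂_MAP = 3.4241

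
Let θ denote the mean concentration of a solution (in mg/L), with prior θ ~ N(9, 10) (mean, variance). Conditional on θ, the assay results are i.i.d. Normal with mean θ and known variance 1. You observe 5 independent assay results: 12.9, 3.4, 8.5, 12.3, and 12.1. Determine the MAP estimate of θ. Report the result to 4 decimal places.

n = 5; x̄ = (12.9 + 3.4 + 8.5 + 12.3 + 12.1)/5 = 49.2/5 = 9.84.
For a Normal prior and Normal likelihood with known variance, the posterior is Normal; its mode equals its mean, the precision-weighted average.
Prior precision 1/σ₀² = 1/10 = 0.1; data precision n/σ² = 5/1 = 5.
θ̂ = (0.1·9 + 5·9.84) / (0.1 + 5) = 50.1/5.1 = 167/17 ≈ 9.8235.

θ̂_MAP = 9.8235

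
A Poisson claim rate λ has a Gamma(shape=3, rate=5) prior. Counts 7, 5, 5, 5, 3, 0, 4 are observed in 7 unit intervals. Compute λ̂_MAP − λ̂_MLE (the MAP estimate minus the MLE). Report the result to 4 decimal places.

MAP − MLE = -1.5595

Σxᵢ = 29. Posterior is Gamma(32, 12); MAP = (32−1)/12 = 31/12 ≈ 2.58333.
MLE = x̄ = 29/7 ≈ 4.14286.
Difference = 31/12 − 29/7 = -131/84 ≈ -1.5595.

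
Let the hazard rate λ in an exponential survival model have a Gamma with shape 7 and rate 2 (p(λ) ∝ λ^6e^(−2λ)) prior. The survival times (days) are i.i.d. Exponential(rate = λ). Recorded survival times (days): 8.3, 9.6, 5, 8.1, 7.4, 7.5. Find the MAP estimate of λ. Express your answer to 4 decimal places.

The Exponential(rate=λ) likelihood is ∝ λ^n e^(−λΣtᵢ). Here n = 6 and Σtᵢ = 8.3 + 9.6 + 5 + 8.1 + 7.4 + 7.5 = 45.9.
Posterior ∝ λ^6e^(−2λ) · λ^6e^(−45.9λ) = λ^12e^(−47.9λ), i.e. Gamma(13, 47.9).
Mode = (a−1)/b = 12/47.9 ≈ 0.2505.

λ̂_MAP = 0.2505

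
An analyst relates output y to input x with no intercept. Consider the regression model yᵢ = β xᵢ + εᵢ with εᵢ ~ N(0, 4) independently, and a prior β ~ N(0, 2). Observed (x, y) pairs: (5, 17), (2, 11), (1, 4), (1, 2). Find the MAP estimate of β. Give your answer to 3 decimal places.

β̂_MAP = 3.424

log p(β | y) = −Σ(yᵢ − βxᵢ)²/(2·4) − β²/(2·2) + const.
Setting the derivative to zero: Σxᵢ(yᵢ − βxᵢ)/4 − β/2 = 0, so β = Σxᵢyᵢ / (Σxᵢ² + σ²/τ²).
Σxᵢyᵢ = 5·17 + 2·11 + 1·4 + 1·2 = 113; Σxᵢ² = 31; σ²/τ² = 2.
β̂_MAP = 113 / (31 + 2) = 113/33 ≈ 3.424.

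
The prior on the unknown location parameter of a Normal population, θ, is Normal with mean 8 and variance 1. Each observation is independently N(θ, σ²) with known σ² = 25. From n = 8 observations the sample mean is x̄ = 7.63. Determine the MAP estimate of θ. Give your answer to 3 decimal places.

θ̂_MAP = 7.910

n = 8, x̄ = 7.63.
For a Normal prior and Normal likelihood with known variance, the posterior is Normal; its mode equals its mean, the precision-weighted average.
Prior precision 1/σ₀² = 1/1 = 1; data precision n/σ² = 8/25 = 0.32.
θ̂ = (1·8 + 0.32·7.63) / (1 + 0.32) = 10.4416/1.32 = 6526/825 ≈ 7.910.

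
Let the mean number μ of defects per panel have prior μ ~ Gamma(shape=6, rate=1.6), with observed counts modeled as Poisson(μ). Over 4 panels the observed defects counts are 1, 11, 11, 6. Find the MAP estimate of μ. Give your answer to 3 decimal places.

Σxᵢ = 1+11+11+6 = 29, with n = 4.
Posterior ∝ μ^5e^(−1.6μ) · μ^29e^(−4μ) = μ^34e^(−5.6μ), i.e. Gamma(shape=35, rate=5.6).
The mode of a Gamma(a, b) with a ≥ 1 (shape–rate) is (a−1)/b = 34/5.6 ≈ 6.071.

μ̂_MAP = 6.071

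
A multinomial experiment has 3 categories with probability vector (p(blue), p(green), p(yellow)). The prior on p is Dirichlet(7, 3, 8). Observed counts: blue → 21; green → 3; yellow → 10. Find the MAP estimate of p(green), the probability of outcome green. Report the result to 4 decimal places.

The posterior is Dirichlet(αᵢ + nᵢ) = Dirichlet(28, 6, 18).
For a Dirichlet(a₁,…,a_K) with all aᵢ > 1, the mode has j-th component (aⱼ − 1)/(Σaᵢ − K).
Here Σaᵢ = 52 and K = 3, so p(green) = (6 − 1)/(52 − 3) = 5/49 ≈ 0.1020.

MAP estimate of p(green) = 0.1020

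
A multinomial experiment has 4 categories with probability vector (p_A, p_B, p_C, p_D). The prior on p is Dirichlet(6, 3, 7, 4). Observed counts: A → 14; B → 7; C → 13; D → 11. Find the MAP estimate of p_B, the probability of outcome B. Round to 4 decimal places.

MAP estimate of p_B = 0.1475

The posterior is Dirichlet(αᵢ + nᵢ) = Dirichlet(20, 10, 20, 15).
For a Dirichlet(a₁,…,a_K) with all aᵢ > 1, the mode has j-th component (aⱼ − 1)/(Σaᵢ − K).
Here Σaᵢ = 65 and K = 4, so p_B = (10 − 1)/(65 − 4) = 9/61 ≈ 0.1475.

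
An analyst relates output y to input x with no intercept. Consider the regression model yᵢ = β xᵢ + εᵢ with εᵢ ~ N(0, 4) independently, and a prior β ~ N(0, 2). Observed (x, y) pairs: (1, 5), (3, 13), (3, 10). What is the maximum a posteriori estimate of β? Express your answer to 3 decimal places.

β̂_MAP = 3.524

log p(β | y) = −Σ(yᵢ − βxᵢ)²/(2·4) − β²/(2·2) + const.
Setting the derivative to zero: Σxᵢ(yᵢ − βxᵢ)/4 − β/2 = 0, so β = Σxᵢyᵢ / (Σxᵢ² + σ²/τ²).
Σxᵢyᵢ = 1·5 + 3·13 + 3·10 = 74; Σxᵢ² = 19; σ²/τ² = 2.
β̂_MAP = 74 / (19 + 2) = 74/21 ≈ 3.524.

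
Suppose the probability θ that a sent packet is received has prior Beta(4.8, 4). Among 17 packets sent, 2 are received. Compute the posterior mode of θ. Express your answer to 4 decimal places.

θ̂_MAP = 0.2437

Prior: Beta(4.8, 4).
Data: 2 successes in 17 trials. The binomial likelihood contributes θ^2(1−θ)^15, so the posterior is Beta(4.8+2, 4+15) = Beta(6.8, 19).
For Beta(a, b) with a, b > 1 the mode is (a−1)/(a+b−2) = 5.8/23.8 ≈ 0.2437.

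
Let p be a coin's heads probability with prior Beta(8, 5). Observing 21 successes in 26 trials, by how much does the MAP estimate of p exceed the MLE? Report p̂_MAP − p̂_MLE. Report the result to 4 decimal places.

Posterior is Beta(29, 10); MAP = (29−1)/(39−2) = 28/37 ≈ 0.75676.
MLE ignores the prior: p̂_MLE = k/n = 21/26 ≈ 0.80769.
Difference = 28/37 − 21/26 = -49/962 ≈ -0.0509.

MAP − MLE = -0.0509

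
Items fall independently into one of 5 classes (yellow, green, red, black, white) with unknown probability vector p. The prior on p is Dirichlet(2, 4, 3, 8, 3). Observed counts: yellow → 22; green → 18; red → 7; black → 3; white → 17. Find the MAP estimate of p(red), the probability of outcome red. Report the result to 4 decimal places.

MAP estimate of p(red) = 0.1098

The posterior is Dirichlet(αᵢ + nᵢ) = Dirichlet(24, 22, 10, 11, 20).
For a Dirichlet(a₁,…,a_K) with all aᵢ > 1, the mode has j-th component (aⱼ − 1)/(Σaᵢ − K).
Here Σaᵢ = 87 and K = 5, so p(red) = (10 − 1)/(87 − 5) = 9/82 ≈ 0.1098.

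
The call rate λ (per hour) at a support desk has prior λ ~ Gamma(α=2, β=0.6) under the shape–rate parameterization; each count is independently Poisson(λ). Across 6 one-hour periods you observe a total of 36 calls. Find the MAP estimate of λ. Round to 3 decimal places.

Σxᵢ = 36, n = 6.
Posterior ∝ λe^(−0.6λ) · λ^36e^(−6λ) = λ^37e^(−6.6λ), i.e. Gamma(shape=38, rate=6.6).
The mode of a Gamma(a, b) with a ≥ 1 (shape–rate) is (a−1)/b = 37/6.6 ≈ 5.606.

λ̂_MAP = 5.606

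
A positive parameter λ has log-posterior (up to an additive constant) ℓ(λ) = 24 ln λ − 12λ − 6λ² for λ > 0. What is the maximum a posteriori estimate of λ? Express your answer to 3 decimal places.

ℓ'(λ) = 24/λ − 12 − 12λ. Setting this to zero and multiplying by λ: 12λ² + 12λ − 24 = 0.
λ = (−12 + √(12² + 4·12·24)) / (2·12) = (−12 + √1296) / 24 = (−12 + 36)/24 = 1.
ℓ''(λ) = −24/λ² − 12 < 0, confirming a maximum.

λ̂_MAP = 1.000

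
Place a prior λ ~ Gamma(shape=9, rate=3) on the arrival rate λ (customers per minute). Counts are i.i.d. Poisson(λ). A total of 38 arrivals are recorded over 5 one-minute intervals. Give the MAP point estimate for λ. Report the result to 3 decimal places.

λ̂_MAP = 5.750

Σxᵢ = 38, n = 5.
Posterior ∝ λ^8e^(−3λ) · λ^38e^(−5λ) = λ^46e^(−8λ), i.e. Gamma(shape=47, rate=8).
The mode of a Gamma(a, b) with a ≥ 1 (shape–rate) is (a−1)/b = 46/8 ≈ 5.750.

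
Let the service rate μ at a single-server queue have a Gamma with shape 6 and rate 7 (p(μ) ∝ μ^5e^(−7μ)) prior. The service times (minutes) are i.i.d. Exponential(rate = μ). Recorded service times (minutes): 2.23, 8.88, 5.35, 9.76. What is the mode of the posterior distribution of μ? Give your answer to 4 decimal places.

The Exponential(rate=μ) likelihood is ∝ μ^n e^(−μΣtᵢ). Here n = 4 and Σtᵢ = 2.23 + 8.88 + 5.35 + 9.76 = 26.22.
Posterior ∝ μ^5e^(−7μ) · μ^4e^(−26.22μ) = μ^9e^(−33.22μ), i.e. Gamma(10, 33.22).
Mode = (a−1)/b = 9/33.22 ≈ 0.2709.

μ̂_MAP = 0.2709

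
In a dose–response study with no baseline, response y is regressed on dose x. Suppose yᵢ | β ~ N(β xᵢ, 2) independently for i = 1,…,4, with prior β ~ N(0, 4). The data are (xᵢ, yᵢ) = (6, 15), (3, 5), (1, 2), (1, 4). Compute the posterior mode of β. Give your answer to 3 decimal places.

β̂_MAP = 2.337

log p(β | y) = −Σ(yᵢ − βxᵢ)²/(2·2) − β²/(2·4) + const.
Setting the derivative to zero: Σxᵢ(yᵢ − βxᵢ)/2 − β/4 = 0, so β = Σxᵢyᵢ / (Σxᵢ² + σ²/τ²).
Σxᵢyᵢ = 6·15 + 3·5 + 1·2 + 1·4 = 111; Σxᵢ² = 47; σ²/τ² = 0.5.
β̂_MAP = 111 / (47 + 0.5) = 111/47.5 ≈ 2.337.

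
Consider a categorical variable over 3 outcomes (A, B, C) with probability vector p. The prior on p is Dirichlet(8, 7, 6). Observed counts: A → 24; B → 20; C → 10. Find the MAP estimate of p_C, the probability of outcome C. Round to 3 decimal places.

The posterior is Dirichlet(αᵢ + nᵢ) = Dirichlet(32, 27, 16).
For a Dirichlet(a₁,…,a_K) with all aᵢ > 1, the mode has j-th component (aⱼ − 1)/(Σaᵢ − K).
Here Σaᵢ = 75 and K = 3, so p_C = (16 − 1)/(75 − 3) = 15/72 ≈ 0.208.

MAP estimate of p_C = 0.208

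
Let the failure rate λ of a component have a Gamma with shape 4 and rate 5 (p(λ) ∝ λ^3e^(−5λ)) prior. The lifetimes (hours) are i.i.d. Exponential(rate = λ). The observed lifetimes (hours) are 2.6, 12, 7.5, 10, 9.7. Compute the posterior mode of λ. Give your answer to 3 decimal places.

The Exponential(rate=λ) likelihood is ∝ λ^n e^(−λΣtᵢ). Here n = 5 and Σtᵢ = 2.6 + 12 + 7.5 + 10 + 9.7 = 41.8.
Posterior ∝ λ^3e^(−5λ) · λ^5e^(−41.8λ) = λ^8e^(−46.8λ), i.e. Gamma(9, 46.8).
Mode = (a−1)/b = 8/46.8 ≈ 0.171.

λ̂_MAP = 0.171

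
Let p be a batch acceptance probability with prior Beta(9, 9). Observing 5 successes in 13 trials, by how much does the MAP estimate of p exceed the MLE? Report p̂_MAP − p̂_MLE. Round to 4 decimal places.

Posterior is Beta(14, 17); MAP = (14−1)/(31−2) = 13/29 ≈ 0.44828.
MLE ignores the prior: p̂_MLE = k/n = 5/13 ≈ 0.38462.
Difference = 13/29 − 5/13 = 24/377 ≈ 0.0637.

MAP − MLE = 0.0637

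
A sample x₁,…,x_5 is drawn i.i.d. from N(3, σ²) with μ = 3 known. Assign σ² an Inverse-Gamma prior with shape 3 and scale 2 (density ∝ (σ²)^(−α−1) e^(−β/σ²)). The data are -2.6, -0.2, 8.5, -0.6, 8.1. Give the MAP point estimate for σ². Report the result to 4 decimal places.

Sum of squared deviations about the known mean: SS = (-2.6−3)² + (-0.2−3)² + (8.5−3)² + (-0.6−3)² + (8.1−3)² = 110.82.
The Normal likelihood contributes (σ²)^(−n/2) exp(−SS/(2σ²)), so the posterior is Inverse-Gamma(α + n/2, β + SS/2) = Inverse-Gamma(5.5, 57.41).
The mode of Inverse-Gamma(a, b) is b/(a+1) = 57.41/6.5 ≈ 8.8323.

σ̂²_MAP = 8.8323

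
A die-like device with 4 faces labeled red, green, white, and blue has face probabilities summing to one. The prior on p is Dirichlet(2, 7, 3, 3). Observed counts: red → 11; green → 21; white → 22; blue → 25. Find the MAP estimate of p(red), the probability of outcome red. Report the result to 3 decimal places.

The posterior is Dirichlet(αᵢ + nᵢ) = Dirichlet(13, 28, 25, 28).
For a Dirichlet(a₁,…,a_K) with all aᵢ > 1, the mode has j-th component (aⱼ − 1)/(Σaᵢ − K).
Here Σaᵢ = 94 and K = 4, so p(red) = (13 − 1)/(94 − 4) = 12/90 ≈ 0.133.

MAP estimate of p(red) = 0.133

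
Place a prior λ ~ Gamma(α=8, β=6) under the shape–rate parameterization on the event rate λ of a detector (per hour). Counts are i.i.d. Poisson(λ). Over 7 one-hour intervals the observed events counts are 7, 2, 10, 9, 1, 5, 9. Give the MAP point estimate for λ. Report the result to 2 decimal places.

λ̂_MAP = 3.85

Σxᵢ = 7+2+10+9+1+5+9 = 43, with n = 7.
Posterior ∝ λ^7e^(−6λ) · λ^43e^(−7λ) = λ^50e^(−13λ), i.e. Gamma(shape=51, rate=13).
The mode of a Gamma(a, b) with a ≥ 1 (shape–rate) is (a−1)/b = 50/13 ≈ 3.85.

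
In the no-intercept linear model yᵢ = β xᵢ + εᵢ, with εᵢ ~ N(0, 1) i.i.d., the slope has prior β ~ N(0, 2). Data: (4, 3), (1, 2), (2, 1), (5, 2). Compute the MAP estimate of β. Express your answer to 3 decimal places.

log p(β | y) = −Σ(yᵢ − βxᵢ)²/(2·1) − β²/(2·2) + const.
Setting the derivative to zero: Σxᵢ(yᵢ − βxᵢ)/1 − β/2 = 0, so β = Σxᵢyᵢ / (Σxᵢ² + σ²/τ²).
Σxᵢyᵢ = 4·3 + 1·2 + 2·1 + 5·2 = 26; Σxᵢ² = 46; σ²/τ² = 0.5.
β̂_MAP = 26 / (46 + 0.5) = 26/46.5 ≈ 0.559.

β̂_MAP = 0.559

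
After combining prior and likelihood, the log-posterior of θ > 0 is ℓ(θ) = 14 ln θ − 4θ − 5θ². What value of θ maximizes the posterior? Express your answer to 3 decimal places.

ℓ'(θ) = 14/θ − 4 − 10θ. Setting this to zero and multiplying by θ: 10θ² + 4θ − 14 = 0.
θ = (−4 + √(4² + 4·10·14)) / (2·10) = (−4 + √576) / 20 = (−4 + 24)/20 = 1.
ℓ''(θ) = −14/θ² − 10 < 0, confirming a maximum.

θ̂_MAP = 1.000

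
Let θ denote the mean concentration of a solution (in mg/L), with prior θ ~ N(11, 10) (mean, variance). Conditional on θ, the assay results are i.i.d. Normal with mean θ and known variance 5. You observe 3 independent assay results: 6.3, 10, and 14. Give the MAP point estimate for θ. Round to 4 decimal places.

n = 3; x̄ = (6.3 + 10 + 14)/3 = 30.3/3 = 10.1.
For a Normal prior and Normal likelihood with known variance, the posterior is Normal; its mode equals its mean, the precision-weighted average.
Prior precision 1/σ₀² = 1/10 = 0.1; data precision n/σ² = 3/5 = 0.6.
θ̂ = (0.1·11 + 0.6·10.1) / (0.1 + 0.6) = 7.16/0.7 = 358/35 ≈ 10.2286.

θ̂_MAP = 10.2286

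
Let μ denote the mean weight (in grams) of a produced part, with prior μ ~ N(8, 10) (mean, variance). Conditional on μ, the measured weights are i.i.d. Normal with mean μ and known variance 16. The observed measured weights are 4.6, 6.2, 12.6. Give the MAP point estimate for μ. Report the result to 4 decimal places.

n = 3; x̄ = (4.6 + 6.2 + 12.6)/3 = 23.4/3 = 7.8.
For a Normal prior and Normal likelihood with known variance, the posterior is Normal; its mode equals its mean, the precision-weighted average.
Prior precision 1/σ₀² = 1/10 = 0.1; data precision n/σ² = 3/16 = 0.1875.
μ̂ = (0.1·8 + 0.1875·7.8) / (0.1 + 0.1875) = 2.2625/0.2875 = 181/23 ≈ 7.8696.

μ̂_MAP = 7.8696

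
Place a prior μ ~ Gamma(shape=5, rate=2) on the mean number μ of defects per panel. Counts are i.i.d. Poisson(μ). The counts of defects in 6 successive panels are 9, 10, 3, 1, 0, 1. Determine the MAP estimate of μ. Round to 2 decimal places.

Σxᵢ = 9+10+3+1+0+1 = 24, with n = 6.
Posterior ∝ μ^4e^(−2μ) · μ^24e^(−6μ) = μ^28e^(−8μ), i.e. Gamma(shape=29, rate=8).
The mode of a Gamma(a, b) with a ≥ 1 (shape–rate) is (a−1)/b = 28/8 ≈ 3.50.

μ̂_MAP = 3.50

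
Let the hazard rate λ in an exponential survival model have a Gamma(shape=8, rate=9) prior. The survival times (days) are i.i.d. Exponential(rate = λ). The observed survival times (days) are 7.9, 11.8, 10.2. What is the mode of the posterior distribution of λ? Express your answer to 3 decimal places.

λ̂_MAP = 0.257

The Exponential(rate=λ) likelihood is ∝ λ^n e^(−λΣtᵢ). Here n = 3 and Σtᵢ = 7.9 + 11.8 + 10.2 = 29.9.
Posterior ∝ λ^7e^(−9λ) · λ^3e^(−29.9λ) = λ^10e^(−38.9λ), i.e. Gamma(11, 38.9).
Mode = (a−1)/b = 10/38.9 ≈ 0.257.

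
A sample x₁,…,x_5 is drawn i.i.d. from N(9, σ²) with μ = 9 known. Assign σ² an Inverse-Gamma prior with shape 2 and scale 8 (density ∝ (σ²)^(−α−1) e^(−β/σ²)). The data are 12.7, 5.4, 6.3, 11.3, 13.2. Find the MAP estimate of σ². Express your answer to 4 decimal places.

Sum of squared deviations about the known mean: SS = (12.7−9)² + (5.4−9)² + (6.3−9)² + (11.3−9)² + (13.2−9)² = 56.87.
The Normal likelihood contributes (σ²)^(−n/2) exp(−SS/(2σ²)), so the posterior is Inverse-Gamma(α + n/2, β + SS/2) = Inverse-Gamma(4.5, 36.435).
The mode of Inverse-Gamma(a, b) is b/(a+1) = 36.435/5.5 ≈ 6.6245.

σ̂²_MAP = 6.6245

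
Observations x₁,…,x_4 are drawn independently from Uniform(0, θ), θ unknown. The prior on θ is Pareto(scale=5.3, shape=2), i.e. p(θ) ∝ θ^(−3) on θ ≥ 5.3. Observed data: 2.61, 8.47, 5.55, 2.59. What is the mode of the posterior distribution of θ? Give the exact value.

θ̂_MAP = 8.47

The Uniform(0, θ) likelihood is θ^(−n) for θ ≥ max(xᵢ), zero otherwise. Here max(xᵢ) = 8.47.
Posterior ∝ θ^(−3) · θ^(−4) = θ^(−7) on θ ≥ max(5.3, 8.47) = 8.47.
This density is strictly decreasing in θ, so the posterior mode lies at the lower boundary of the support.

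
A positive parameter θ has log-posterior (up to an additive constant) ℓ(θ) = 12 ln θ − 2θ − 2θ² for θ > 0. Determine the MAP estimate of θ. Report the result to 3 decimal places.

θ̂_MAP = 1.500

ℓ'(θ) = 12/θ − 2 − 4θ. Setting this to zero and multiplying by θ: 4θ² + 2θ − 12 = 0.
θ = (−2 + √(2² + 4·4·12)) / (2·4) = (−2 + √196) / 8 = (−2 + 14)/8 = 3/2.
ℓ''(θ) = −12/θ² − 4 < 0, confirming a maximum.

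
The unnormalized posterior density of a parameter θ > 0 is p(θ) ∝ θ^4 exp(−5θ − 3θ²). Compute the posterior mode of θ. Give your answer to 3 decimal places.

θ̂_MAP = 0.500

ℓ'(θ) = 4/θ − 5 − 6θ. Setting this to zero and multiplying by θ: 6θ² + 5θ − 4 = 0.
θ = (−5 + √(5² + 4·6·4)) / (2·6) = (−5 + √121) / 12 = (−5 + 11)/12 = 1/2.
ℓ''(θ) = −4/θ² − 6 < 0, confirming a maximum.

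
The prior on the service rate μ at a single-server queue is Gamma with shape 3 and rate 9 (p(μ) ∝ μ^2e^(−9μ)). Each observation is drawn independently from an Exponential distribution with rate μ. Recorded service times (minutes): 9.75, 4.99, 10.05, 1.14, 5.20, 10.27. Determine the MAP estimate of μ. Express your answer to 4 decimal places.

μ̂_MAP = 0.1587

The Exponential(rate=μ) likelihood is ∝ μ^n e^(−μΣtᵢ). Here n = 6 and Σtᵢ = 9.75 + 4.99 + 10.05 + 1.14 + 5.20 + 10.27 = 41.40.
Posterior ∝ μ^2e^(−9μ) · μ^6e^(−41.40μ) = μ^8e^(−50.40μ), i.e. Gamma(9, 50.40).
Mode = (a−1)/b = 8/50.40 ≈ 0.1587.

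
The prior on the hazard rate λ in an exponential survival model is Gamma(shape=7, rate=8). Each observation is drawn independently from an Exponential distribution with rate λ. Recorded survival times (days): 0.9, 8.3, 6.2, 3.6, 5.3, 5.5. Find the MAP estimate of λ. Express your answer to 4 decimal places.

The Exponential(rate=λ) likelihood is ∝ λ^n e^(−λΣtᵢ). Here n = 6 and Σtᵢ = 0.9 + 8.3 + 6.2 + 3.6 + 5.3 + 5.5 = 29.8.
Posterior ∝ λ^6e^(−8λ) · λ^6e^(−29.8λ) = λ^12e^(−37.8λ), i.e. Gamma(13, 37.8).
Mode = (a−1)/b = 12/37.8 ≈ 0.3175.

λ̂_MAP = 0.3175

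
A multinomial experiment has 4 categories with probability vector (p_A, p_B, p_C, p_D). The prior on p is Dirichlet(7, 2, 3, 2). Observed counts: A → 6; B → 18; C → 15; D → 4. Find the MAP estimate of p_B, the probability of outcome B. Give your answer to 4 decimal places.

The posterior is Dirichlet(αᵢ + nᵢ) = Dirichlet(13, 20, 18, 6).
For a Dirichlet(a₁,…,a_K) with all aᵢ > 1, the mode has j-th component (aⱼ − 1)/(Σaᵢ − K).
Here Σaᵢ = 57 and K = 4, so p_B = (20 − 1)/(57 − 4) = 19/53 ≈ 0.3585.

MAP estimate of p_B = 0.3585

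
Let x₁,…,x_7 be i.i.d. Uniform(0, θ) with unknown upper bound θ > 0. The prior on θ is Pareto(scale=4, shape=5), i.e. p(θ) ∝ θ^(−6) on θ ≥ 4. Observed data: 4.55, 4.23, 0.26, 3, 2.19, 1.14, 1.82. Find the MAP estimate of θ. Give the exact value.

The Uniform(0, θ) likelihood is θ^(−n) for θ ≥ max(xᵢ), zero otherwise. Here max(xᵢ) = 4.55.
Posterior ∝ θ^(−6) · θ^(−7) = θ^(−13) on θ ≥ max(4, 4.55) = 4.55.
This density is strictly decreasing in θ, so the posterior mode lies at the lower boundary of the support.

θ̂_MAP = 4.55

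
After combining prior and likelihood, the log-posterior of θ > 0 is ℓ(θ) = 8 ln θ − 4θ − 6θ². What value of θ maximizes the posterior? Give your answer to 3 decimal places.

θ̂_MAP = 0.667

ℓ'(θ) = 8/θ − 4 − 12θ. Setting this to zero and multiplying by θ: 12θ² + 4θ − 8 = 0.
θ = (−4 + √(4² + 4·12·8)) / (2·12) = (−4 + √400) / 24 = (−4 + 20)/24 = 2/3.
ℓ''(θ) = −8/θ² − 12 < 0, confirming a maximum.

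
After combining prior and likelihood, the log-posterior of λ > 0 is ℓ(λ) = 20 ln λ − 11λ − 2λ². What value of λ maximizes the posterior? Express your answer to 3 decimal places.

λ̂_MAP = 1.250

ℓ'(λ) = 20/λ − 11 − 4λ. Setting this to zero and multiplying by λ: 4λ² + 11λ − 20 = 0.
λ = (−11 + √(11² + 4·4·20)) / (2·4) = (−11 + √441) / 8 = (−11 + 21)/8 = 5/4.
ℓ''(λ) = −20/λ² − 4 < 0, confirming a maximum.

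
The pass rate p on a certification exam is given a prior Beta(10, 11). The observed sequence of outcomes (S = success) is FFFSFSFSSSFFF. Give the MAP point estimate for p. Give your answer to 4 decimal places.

p̂_MAP = 0.4375

Prior: Beta(10, 11).
Data: 5 successes in 13 trials (from the sequence). The binomial likelihood contributes p^5(1−p)^8, so the posterior is Beta(10+5, 11+8) = Beta(15, 19).
For Beta(a, b) with a, b > 1 the mode is (a−1)/(a+b−2) = 14/32 ≈ 0.4375.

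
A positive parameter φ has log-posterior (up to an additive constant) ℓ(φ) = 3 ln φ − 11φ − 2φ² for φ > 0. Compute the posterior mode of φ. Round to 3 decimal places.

φ̂_MAP = 0.250

ℓ'(φ) = 3/φ − 11 − 4φ. Setting this to zero and multiplying by φ: 4φ² + 11φ − 3 = 0.
φ = (−11 + √(11² + 4·4·3)) / (2·4) = (−11 + √169) / 8 = (−11 + 13)/8 = 1/4.
ℓ''(φ) = −3/φ² − 4 < 0, confirming a maximum.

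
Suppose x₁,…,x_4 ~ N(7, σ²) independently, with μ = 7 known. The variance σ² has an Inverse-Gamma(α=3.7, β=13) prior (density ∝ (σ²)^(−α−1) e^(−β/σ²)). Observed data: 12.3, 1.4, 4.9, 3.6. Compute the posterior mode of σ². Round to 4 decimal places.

σ̂²_MAP = 7.5687

Sum of squared deviations about the known mean: SS = (12.3−7)² + (1.4−7)² + (4.9−7)² + (3.6−7)² = 75.42.
The Normal likelihood contributes (σ²)^(−n/2) exp(−SS/(2σ²)), so the posterior is Inverse-Gamma(α + n/2, β + SS/2) = Inverse-Gamma(5.7, 50.71).
The mode of Inverse-Gamma(a, b) is b/(a+1) = 50.71/6.7 ≈ 7.5687.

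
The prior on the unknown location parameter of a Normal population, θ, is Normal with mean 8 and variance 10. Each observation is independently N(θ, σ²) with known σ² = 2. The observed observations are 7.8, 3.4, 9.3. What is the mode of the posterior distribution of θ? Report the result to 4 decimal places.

n = 3; x̄ = (7.8 + 3.4 + 9.3)/3 = 20.5/3 = 41/6 ≈ 6.8333.
For a Normal prior and Normal likelihood with known variance, the posterior is Normal; its mode equals its mean, the precision-weighted average.
Prior precision 1/σ₀² = 1/10 = 0.1; data precision n/σ² = 3/2 = 1.5.
θ̂ = (0.1·8 + 1.5·(41/6)) / (0.1 + 1.5) = 11.05/1.6 = 6.90625 ≈ 6.9063.

θ̂_MAP = 6.9063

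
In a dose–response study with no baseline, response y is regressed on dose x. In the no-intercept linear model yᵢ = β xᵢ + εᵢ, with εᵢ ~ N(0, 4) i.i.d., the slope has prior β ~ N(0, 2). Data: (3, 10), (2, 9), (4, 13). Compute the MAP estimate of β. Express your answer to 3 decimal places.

β̂_MAP = 3.226

log p(β | y) = −Σ(yᵢ − βxᵢ)²/(2·4) − β²/(2·2) + const.
Setting the derivative to zero: Σxᵢ(yᵢ − βxᵢ)/4 − β/2 = 0, so β = Σxᵢyᵢ / (Σxᵢ² + σ²/τ²).
Σxᵢyᵢ = 3·10 + 2·9 + 4·13 = 100; Σxᵢ² = 29; σ²/τ² = 2.
β̂_MAP = 100 / (29 + 2) = 100/31 ≈ 3.226.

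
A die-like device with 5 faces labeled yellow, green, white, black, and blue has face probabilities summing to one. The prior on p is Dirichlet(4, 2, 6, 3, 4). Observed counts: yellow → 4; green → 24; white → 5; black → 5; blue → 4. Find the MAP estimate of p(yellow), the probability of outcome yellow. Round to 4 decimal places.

MAP estimate of p(yellow) = 0.1250

The posterior is Dirichlet(αᵢ + nᵢ) = Dirichlet(8, 26, 11, 8, 8).
For a Dirichlet(a₁,…,a_K) with all aᵢ > 1, the mode has j-th component (aⱼ − 1)/(Σaᵢ − K).
Here Σaᵢ = 61 and K = 5, so p(yellow) = (8 − 1)/(61 − 5) = 7/56 ≈ 0.1250.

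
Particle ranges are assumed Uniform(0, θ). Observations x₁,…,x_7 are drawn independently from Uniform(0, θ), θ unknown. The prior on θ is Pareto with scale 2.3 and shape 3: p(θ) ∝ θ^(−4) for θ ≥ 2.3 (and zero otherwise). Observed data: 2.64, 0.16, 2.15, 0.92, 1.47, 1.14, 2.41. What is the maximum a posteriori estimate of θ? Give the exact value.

The Uniform(0, θ) likelihood is θ^(−n) for θ ≥ max(xᵢ), zero otherwise. Here max(xᵢ) = 2.64.
Posterior ∝ θ^(−4) · θ^(−7) = θ^(−11) on θ ≥ max(2.3, 2.64) = 2.64.
This density is strictly decreasing in θ, so the posterior mode lies at the lower boundary of the support.

θ̂_MAP = 2.64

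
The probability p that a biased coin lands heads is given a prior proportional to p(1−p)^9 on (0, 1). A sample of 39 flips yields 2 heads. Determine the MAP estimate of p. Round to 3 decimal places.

p̂_MAP = 0.061

The prior density ∝ p(1−p)^9 is the kernel of Beta(2, 10).
Data: 2 successes in 39 trials. The binomial likelihood contributes p^2(1−p)^37, so the posterior is Beta(2+2, 10+37) = Beta(4, 47).
For Beta(a, b) with a, b > 1 the mode is (a−1)/(a+b−2) = 3/49 ≈ 0.061.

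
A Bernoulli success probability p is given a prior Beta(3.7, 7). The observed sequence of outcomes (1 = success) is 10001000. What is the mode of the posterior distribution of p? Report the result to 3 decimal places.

p̂_MAP = 0.281

Prior: Beta(3.7, 7).
Data: 2 successes in 8 trials (from the sequence). The binomial likelihood contributes p^2(1−p)^6, so the posterior is Beta(3.7+2, 7+6) = Beta(5.7, 13).
For Beta(a, b) with a, b > 1 the mode is (a−1)/(a+b−2) = 4.7/16.7 ≈ 0.281.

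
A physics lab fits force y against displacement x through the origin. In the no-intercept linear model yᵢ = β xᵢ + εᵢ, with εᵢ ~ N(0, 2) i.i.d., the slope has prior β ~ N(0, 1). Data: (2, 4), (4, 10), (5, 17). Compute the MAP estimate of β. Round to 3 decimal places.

log p(β | y) = −Σ(yᵢ − βxᵢ)²/(2·2) − β²/(2·1) + const.
Setting the derivative to zero: Σxᵢ(yᵢ − βxᵢ)/2 − β/1 = 0, so β = Σxᵢyᵢ / (Σxᵢ² + σ²/τ²).
Σxᵢyᵢ = 2·4 + 4·10 + 5·17 = 133; Σxᵢ² = 45; σ²/τ² = 2.
β̂_MAP = 133 / (45 + 2) = 133/47 ≈ 2.830.

β̂_MAP = 2.830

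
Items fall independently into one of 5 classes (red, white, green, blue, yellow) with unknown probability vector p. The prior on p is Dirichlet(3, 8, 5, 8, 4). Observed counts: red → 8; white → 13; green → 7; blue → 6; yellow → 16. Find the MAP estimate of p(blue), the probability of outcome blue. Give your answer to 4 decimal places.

MAP estimate of p(blue) = 0.1781

The posterior is Dirichlet(αᵢ + nᵢ) = Dirichlet(11, 21, 12, 14, 20).
For a Dirichlet(a₁,…,a_K) with all aᵢ > 1, the mode has j-th component (aⱼ − 1)/(Σaᵢ − K).
Here Σaᵢ = 78 and K = 5, so p(blue) = (14 − 1)/(78 − 5) = 13/73 ≈ 0.1781.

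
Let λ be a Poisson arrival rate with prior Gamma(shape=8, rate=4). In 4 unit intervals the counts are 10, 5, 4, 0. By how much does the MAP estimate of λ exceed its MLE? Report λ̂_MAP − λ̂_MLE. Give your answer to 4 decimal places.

MAP − MLE = -1.5000

Σxᵢ = 19. Posterior is Gamma(27, 8); MAP = (27−1)/8 = 26/8 ≈ 3.25000.
MLE = x̄ = 19/4 ≈ 4.75000.
Difference = 26/8 − 19/4 = -3/2 ≈ -1.5000.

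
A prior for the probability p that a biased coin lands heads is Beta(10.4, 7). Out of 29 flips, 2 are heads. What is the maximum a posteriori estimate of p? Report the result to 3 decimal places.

Prior: Beta(10.4, 7).
Data: 2 successes in 29 trials. The binomial likelihood contributes p^2(1−p)^27, so the posterior is Beta(10.4+2, 7+27) = Beta(12.4, 34).
For Beta(a, b) with a, b > 1 the mode is (a−1)/(a+b−2) = 11.4/44.4 ≈ 0.257.

p̂_MAP = 0.257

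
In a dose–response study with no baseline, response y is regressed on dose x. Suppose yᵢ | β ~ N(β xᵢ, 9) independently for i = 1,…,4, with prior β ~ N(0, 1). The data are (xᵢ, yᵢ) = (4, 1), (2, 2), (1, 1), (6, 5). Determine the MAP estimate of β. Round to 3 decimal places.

log p(β | y) = −Σ(yᵢ − βxᵢ)²/(2·9) − β²/(2·1) + const.
Setting the derivative to zero: Σxᵢ(yᵢ − βxᵢ)/9 − β/1 = 0, so β = Σxᵢyᵢ / (Σxᵢ² + σ²/τ²).
Σxᵢyᵢ = 4·1 + 2·2 + 1·1 + 6·5 = 39; Σxᵢ² = 57; σ²/τ² = 9.
β̂_MAP = 39 / (57 + 9) = 39/66 ≈ 0.591.

β̂_MAP = 0.591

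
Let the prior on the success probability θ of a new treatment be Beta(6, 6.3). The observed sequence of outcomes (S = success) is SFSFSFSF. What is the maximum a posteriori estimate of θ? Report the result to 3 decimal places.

Prior: Beta(6, 6.3).
Data: 4 successes in 8 trials (from the sequence). The binomial likelihood contributes θ^4(1−θ)^4, so the posterior is Beta(6+4, 6.3+4) = Beta(10, 10.3).
For Beta(a, b) with a, b > 1 the mode is (a−1)/(a+b−2) = 9/18.3 ≈ 0.492.

θ̂_MAP = 0.492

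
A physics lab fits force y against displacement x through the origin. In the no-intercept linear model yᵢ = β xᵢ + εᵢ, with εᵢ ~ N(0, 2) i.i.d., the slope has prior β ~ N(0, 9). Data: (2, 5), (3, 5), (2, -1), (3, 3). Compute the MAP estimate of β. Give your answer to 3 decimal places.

β̂_MAP = 1.220

log p(β | y) = −Σ(yᵢ − βxᵢ)²/(2·2) − β²/(2·9) + const.
Setting the derivative to zero: Σxᵢ(yᵢ − βxᵢ)/2 − β/9 = 0, so β = Σxᵢyᵢ / (Σxᵢ² + σ²/τ²).
Σxᵢyᵢ = 2·5 + 3·5 + 2·(-1) + 3·3 = 32; Σxᵢ² = 26; σ²/τ² = 2/9.
β̂_MAP = 32 / (26 + 2/9) = 32/(236/9) = 72/59 ≈ 1.220.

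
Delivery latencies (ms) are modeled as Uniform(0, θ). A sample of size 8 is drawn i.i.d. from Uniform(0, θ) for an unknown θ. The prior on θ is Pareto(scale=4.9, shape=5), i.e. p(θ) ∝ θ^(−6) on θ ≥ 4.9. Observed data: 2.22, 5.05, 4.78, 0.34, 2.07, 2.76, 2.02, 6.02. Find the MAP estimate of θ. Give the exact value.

θ̂_MAP = 6.02

The Uniform(0, θ) likelihood is θ^(−n) for θ ≥ max(xᵢ), zero otherwise. Here max(xᵢ) = 6.02.
Posterior ∝ θ^(−6) · θ^(−8) = θ^(−14) on θ ≥ max(4.9, 6.02) = 6.02.
This density is strictly decreasing in θ, so the posterior mode lies at the lower boundary of the support.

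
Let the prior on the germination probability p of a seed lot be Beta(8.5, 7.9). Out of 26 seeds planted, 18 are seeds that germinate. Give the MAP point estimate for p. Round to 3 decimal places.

p̂_MAP = 0.631

Prior: Beta(8.5, 7.9).
Data: 18 successes in 26 trials. The binomial likelihood contributes p^18(1−p)^8, so the posterior is Beta(8.5+18, 7.9+8) = Beta(26.5, 15.9).
For Beta(a, b) with a, b > 1 the mode is (a−1)/(a+b−2) = 25.5/40.4 ≈ 0.631.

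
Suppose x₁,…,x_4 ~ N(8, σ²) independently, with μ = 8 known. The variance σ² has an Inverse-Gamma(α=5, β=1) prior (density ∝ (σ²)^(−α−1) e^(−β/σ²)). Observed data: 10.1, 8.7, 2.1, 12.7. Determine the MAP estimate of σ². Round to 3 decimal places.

σ̂²_MAP = 3.988

Sum of squared deviations about the known mean: SS = (10.1−8)² + (8.7−8)² + (2.1−8)² + (12.7−8)² = 61.8.
The Normal likelihood contributes (σ²)^(−n/2) exp(−SS/(2σ²)), so the posterior is Inverse-Gamma(α + n/2, β + SS/2) = Inverse-Gamma(7, 31.9).
The mode of Inverse-Gamma(a, b) is b/(a+1) = 31.9/8 ≈ 3.988.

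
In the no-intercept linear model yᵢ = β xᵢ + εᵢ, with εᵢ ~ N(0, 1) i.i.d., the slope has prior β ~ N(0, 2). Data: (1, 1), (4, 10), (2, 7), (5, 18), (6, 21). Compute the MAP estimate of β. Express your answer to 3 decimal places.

log p(β | y) = −Σ(yᵢ − βxᵢ)²/(2·1) − β²/(2·2) + const.
Setting the derivative to zero: Σxᵢ(yᵢ − βxᵢ)/1 − β/2 = 0, so β = Σxᵢyᵢ / (Σxᵢ² + σ²/τ²).
Σxᵢyᵢ = 1·1 + 4·10 + 2·7 + 5·18 + 6·21 = 271; Σxᵢ² = 82; σ²/τ² = 0.5.
β̂_MAP = 271 / (82 + 0.5) = 271/82.5 ≈ 3.285.

β̂_MAP = 3.285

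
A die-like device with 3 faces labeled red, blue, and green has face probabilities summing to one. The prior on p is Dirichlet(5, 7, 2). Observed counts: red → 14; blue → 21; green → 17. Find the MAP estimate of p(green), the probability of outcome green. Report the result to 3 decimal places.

The posterior is Dirichlet(αᵢ + nᵢ) = Dirichlet(19, 28, 19).
For a Dirichlet(a₁,…,a_K) with all aᵢ > 1, the mode has j-th component (aⱼ − 1)/(Σaᵢ − K).
Here Σaᵢ = 66 and K = 3, so p(green) = (19 − 1)/(66 − 3) = 18/63 ≈ 0.286.

MAP estimate of p(green) = 0.286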